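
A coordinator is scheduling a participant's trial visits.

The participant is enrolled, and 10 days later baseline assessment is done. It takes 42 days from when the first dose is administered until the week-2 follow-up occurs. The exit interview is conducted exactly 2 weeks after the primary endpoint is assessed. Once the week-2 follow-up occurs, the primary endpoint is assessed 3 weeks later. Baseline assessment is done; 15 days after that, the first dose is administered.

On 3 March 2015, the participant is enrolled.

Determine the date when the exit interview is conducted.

13 June 2015

The participant is enrolled: Mar 3, 2015.
Baseline assessment is done: Mar 3, 2015 + 10 days = Mar 13, 2015.
The first dose is administered: Mar 13, 2015 + 15 days = Mar 28, 2015.
The week-2 follow-up occurs: Mar 28, 2015 + 42 days = May 9, 2015.
The primary endpoint is assessed: May 9, 2015 + 3 weeks = May 30, 2015.
The exit interview is conducted: May 30, 2015 + 2 weeks = Jun 13, 2015.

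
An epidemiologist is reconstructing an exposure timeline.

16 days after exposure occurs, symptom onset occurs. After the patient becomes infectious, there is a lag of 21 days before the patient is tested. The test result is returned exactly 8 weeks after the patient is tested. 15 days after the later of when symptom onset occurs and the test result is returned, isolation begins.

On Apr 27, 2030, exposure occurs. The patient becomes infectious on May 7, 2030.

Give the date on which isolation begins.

Exposure occurs: Apr 27, 2030.
Symptom onset occurs: Apr 27, 2030 + 16 days = May 13, 2030.
The patient becomes infectious: May 7, 2030.
The patient is tested: May 7, 2030 + 21 days = May 28, 2030.
The test result is returned: May 28, 2030 + 8 weeks = Jul 23, 2030.
Both prerequisites met — symptom onset occurs (May 13, 2030), the test result is returned (Jul 23, 2030); the later is Jul 23, 2030.
Isolation begins: Jul 23, 2030 + 15 days = Aug 7, 2030.

Aug 7, 2030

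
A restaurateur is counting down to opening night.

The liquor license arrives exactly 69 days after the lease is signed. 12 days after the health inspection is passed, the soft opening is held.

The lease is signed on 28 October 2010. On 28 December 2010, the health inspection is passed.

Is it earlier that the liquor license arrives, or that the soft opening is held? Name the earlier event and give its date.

The liquor license arrives — 5 January 2011

The lease is signed: Oct 28, 2010.
The liquor license arrives: Oct 28, 2010 + 69 days = Jan 5, 2011.
The health inspection is passed: Dec 28, 2010.
The soft opening is held: Dec 28, 2010 + 12 days = Jan 9, 2011.
Comparing: the liquor license arrives on Jan 5, 2011 vs the soft opening is held on Jan 9, 2011. Earlier: the liquor license arrives.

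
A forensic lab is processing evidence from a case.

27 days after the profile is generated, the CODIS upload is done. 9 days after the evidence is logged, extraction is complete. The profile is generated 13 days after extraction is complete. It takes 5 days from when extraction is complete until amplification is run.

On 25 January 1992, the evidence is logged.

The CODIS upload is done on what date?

The evidence is logged: Jan 25, 1992.
Extraction is complete: Jan 25, 1992 + 9 days = Feb 3, 1992.
The profile is generated: Feb 3, 1992 + 13 days = Feb 16, 1992.
The CODIS upload is done: Feb 16, 1992 + 27 days = Mar 14, 1992.

14 March 1992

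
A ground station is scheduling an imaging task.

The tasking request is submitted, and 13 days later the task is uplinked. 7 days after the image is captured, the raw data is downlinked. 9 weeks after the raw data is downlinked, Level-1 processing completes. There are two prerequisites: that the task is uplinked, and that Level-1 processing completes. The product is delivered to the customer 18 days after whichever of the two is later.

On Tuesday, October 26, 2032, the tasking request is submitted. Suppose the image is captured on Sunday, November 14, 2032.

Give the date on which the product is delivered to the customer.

Thursday, February 10, 2033

The tasking request is submitted: Oct 26, 2032.
The task is uplinked: Oct 26, 2032 + 13 days = Nov 8, 2032.
The image is captured: Nov 14, 2032.
The raw data is downlinked: Nov 14, 2032 + 7 days = Nov 21, 2032.
Level-1 processing completes: Nov 21, 2032 + 9 weeks = Jan 23, 2033.
Both prerequisites met — the task is uplinked (Nov 8, 2032), Level-1 processing completes (Jan 23, 2033); the later is Jan 23, 2033.
The product is delivered to the customer: Jan 23, 2033 + 18 days = Feb 10, 2033.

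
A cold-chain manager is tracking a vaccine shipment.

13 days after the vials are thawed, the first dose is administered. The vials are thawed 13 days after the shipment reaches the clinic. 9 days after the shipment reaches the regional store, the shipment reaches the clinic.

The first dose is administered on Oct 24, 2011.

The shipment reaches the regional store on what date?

Sep 19, 2011

The first dose is administered: Oct 24, 2011.
The vials are thawed: Oct 24, 2011 − 13 days = Oct 11, 2011.
The shipment reaches the clinic: Oct 11, 2011 − 13 days = Sep 28, 2011.
The shipment reaches the regional store: Sep 28, 2011 − 9 days = Sep 19, 2011.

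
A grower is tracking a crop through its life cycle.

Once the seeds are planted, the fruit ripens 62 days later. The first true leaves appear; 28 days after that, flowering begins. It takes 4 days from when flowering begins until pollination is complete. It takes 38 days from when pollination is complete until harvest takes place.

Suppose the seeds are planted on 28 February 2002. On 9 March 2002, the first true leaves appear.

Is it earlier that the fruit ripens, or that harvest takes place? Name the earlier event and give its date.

The seeds are planted: Feb 28, 2002.
The fruit ripens: Feb 28, 2002 + 62 days = May 1, 2002.
The first true leaves appear: Mar 9, 2002.
Flowering begins: Mar 9, 2002 + 28 days = Apr 6, 2002.
Pollination is complete: Apr 6, 2002 + 4 days = Apr 10, 2002.
Harvest takes place: Apr 10, 2002 + 38 days = May 18, 2002.
Comparing: the fruit ripens on May 1, 2002 vs harvest takes place on May 18, 2002. Earlier: the fruit ripens.

The fruit ripens — 1 May 2002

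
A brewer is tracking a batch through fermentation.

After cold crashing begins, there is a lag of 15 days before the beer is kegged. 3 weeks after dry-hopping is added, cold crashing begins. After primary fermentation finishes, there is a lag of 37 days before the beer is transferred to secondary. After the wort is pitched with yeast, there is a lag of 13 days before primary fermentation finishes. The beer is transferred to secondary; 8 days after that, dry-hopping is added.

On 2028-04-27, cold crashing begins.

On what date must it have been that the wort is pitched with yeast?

2028-02-08

Cold crashing begins: Apr 27, 2028.
Dry-hopping is added: Apr 27, 2028 − 3 weeks = Apr 6, 2028.
The beer is transferred to secondary: Apr 6, 2028 − 8 days = Mar 29, 2028.
Primary fermentation finishes: Mar 29, 2028 − 37 days = Feb 21, 2028.
The wort is pitched with yeast: Feb 21, 2028 − 13 days = Feb 8, 2028.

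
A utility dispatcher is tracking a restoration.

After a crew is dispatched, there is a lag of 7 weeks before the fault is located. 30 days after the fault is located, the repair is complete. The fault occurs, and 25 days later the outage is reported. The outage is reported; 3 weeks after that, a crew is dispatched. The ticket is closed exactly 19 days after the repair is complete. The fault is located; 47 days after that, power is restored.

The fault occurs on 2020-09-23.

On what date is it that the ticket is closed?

The fault occurs: Sep 23, 2020.
The outage is reported: Sep 23, 2020 + 25 days = Oct 18, 2020.
A crew is dispatched: Oct 18, 2020 + 3 weeks = Nov 8, 2020.
The fault is located: Nov 8, 2020 + 7 weeks = Dec 27, 2020.
The repair is complete: Dec 27, 2020 + 30 days = Jan 26, 2021.
The ticket is closed: Jan 26, 2021 + 19 days = Feb 14, 2021.

2021-02-14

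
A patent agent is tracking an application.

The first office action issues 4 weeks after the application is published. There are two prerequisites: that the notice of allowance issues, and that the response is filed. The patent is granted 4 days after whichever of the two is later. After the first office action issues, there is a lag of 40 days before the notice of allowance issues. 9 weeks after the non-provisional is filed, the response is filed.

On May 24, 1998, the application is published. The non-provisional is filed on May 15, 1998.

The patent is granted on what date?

The application is published: May 24, 1998.
The first office action issues: May 24, 1998 + 4 weeks = Jun 21, 1998.
The notice of allowance issues: Jun 21, 1998 + 40 days = Jul 31, 1998.
The non-provisional is filed: May 15, 1998.
The response is filed: May 15, 1998 + 9 weeks = Jul 17, 1998.
Both prerequisites met — the notice of allowance issues (Jul 31, 1998), the response is filed (Jul 17, 1998); the later is Jul 31, 1998.
The patent is granted: Jul 31, 1998 + 4 days = Aug 4, 1998.

August 4, 1998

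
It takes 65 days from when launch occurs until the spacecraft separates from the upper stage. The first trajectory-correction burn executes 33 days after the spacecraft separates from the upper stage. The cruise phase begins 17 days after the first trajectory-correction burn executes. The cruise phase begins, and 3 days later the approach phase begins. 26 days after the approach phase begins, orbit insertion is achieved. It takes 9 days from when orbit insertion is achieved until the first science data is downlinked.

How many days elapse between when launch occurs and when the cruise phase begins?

Causal path: launch occurs → the spacecraft separates from the upper stage → the first trajectory-correction burn executes → the cruise phase begins.
Total delay along the path: 65 + 33 + 17 = 115 days.

115 days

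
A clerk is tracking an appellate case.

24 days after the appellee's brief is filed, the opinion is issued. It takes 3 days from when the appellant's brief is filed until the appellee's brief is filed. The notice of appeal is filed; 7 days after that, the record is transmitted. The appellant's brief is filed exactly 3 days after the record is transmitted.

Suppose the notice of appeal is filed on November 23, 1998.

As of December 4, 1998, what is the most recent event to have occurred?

The appellant's brief is filed

The notice of appeal is filed: Nov 23, 1998.
The record is transmitted: Nov 23, 1998 + 7 days = Nov 30, 1998.
The appellant's brief is filed: Nov 30, 1998 + 3 days = Dec 3, 1998.
The appellee's brief is filed: Dec 3, 1998 + 3 days = Dec 6, 1998.
The opinion is issued: Dec 6, 1998 + 24 days = Dec 30, 1998.
Dec 4, 1998 falls between when the appellant's brief is filed (Dec 3, 1998) and when the appellee's brief is filed (Dec 6, 1998).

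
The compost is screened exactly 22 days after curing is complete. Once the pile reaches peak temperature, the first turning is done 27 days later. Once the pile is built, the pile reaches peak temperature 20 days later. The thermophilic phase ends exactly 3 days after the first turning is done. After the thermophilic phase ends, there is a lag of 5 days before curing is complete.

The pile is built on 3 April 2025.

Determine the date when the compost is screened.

19 June 2025

The pile is built: Apr 3, 2025.
The pile reaches peak temperature: Apr 3, 2025 + 20 days = Apr 23, 2025.
The first turning is done: Apr 23, 2025 + 27 days = May 20, 2025.
The thermophilic phase ends: May 20, 2025 + 3 days = May 23, 2025.
Curing is complete: May 23, 2025 + 5 days = May 28, 2025.
The compost is screened: May 28, 2025 + 22 days = Jun 19, 2025.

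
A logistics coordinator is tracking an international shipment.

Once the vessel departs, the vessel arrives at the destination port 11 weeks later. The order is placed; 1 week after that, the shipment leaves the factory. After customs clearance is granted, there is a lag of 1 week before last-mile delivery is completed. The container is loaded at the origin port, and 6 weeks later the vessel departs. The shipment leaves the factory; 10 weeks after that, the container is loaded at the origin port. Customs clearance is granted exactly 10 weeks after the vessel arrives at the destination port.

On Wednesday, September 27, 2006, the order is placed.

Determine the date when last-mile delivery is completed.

Wednesday, June 27, 2007

The order is placed: Sep 27, 2006.
The shipment leaves the factory: Sep 27, 2006 + 1 week = Oct 4, 2006.
The container is loaded at the origin port: Oct 4, 2006 + 10 weeks = Dec 13, 2006.
The vessel departs: Dec 13, 2006 + 6 weeks = Jan 24, 2007.
The vessel arrives at the destination port: Jan 24, 2007 + 11 weeks = Apr 11, 2007.
Customs clearance is granted: Apr 11, 2007 + 10 weeks = Jun 20, 2007.
Last-mile delivery is completed: Jun 20, 2007 + 1 week = Jun 27, 2007.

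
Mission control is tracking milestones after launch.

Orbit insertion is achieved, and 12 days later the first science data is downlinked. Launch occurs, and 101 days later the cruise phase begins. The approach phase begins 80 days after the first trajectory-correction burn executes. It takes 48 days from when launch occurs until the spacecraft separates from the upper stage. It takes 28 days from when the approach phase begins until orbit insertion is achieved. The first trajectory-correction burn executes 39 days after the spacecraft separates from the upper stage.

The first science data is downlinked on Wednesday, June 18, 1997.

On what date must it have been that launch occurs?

The first science data is downlinked: Jun 18, 1997.
Orbit insertion is achieved: Jun 18, 1997 − 12 days = Jun 6, 1997.
The approach phase begins: Jun 6, 1997 − 28 days = May 9, 1997.
The first trajectory-correction burn executes: May 9, 1997 − 80 days = Feb 18, 1997.
The spacecraft separates from the upper stage: Feb 18, 1997 − 39 days = Jan 10, 1997.
Launch occurs: Jan 10, 1997 − 48 days = Nov 23, 1996.

Saturday, November 23, 1996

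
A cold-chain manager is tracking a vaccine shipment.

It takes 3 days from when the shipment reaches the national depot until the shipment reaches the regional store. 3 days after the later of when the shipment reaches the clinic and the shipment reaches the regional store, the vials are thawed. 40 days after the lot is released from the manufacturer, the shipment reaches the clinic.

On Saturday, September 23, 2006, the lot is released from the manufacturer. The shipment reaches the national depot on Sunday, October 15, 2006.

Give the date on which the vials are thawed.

The lot is released from the manufacturer: Sep 23, 2006.
The shipment reaches the clinic: Sep 23, 2006 + 40 days = Nov 2, 2006.
The shipment reaches the national depot: Oct 15, 2006.
The shipment reaches the regional store: Oct 15, 2006 + 3 days = Oct 18, 2006.
Both prerequisites met — the shipment reaches the clinic (Nov 2, 2006), the shipment reaches the regional store (Oct 18, 2006); the later is Nov 2, 2006.
The vials are thawed: Nov 2, 2006 + 3 days = Nov 5, 2006.

Sunday, November 5, 2006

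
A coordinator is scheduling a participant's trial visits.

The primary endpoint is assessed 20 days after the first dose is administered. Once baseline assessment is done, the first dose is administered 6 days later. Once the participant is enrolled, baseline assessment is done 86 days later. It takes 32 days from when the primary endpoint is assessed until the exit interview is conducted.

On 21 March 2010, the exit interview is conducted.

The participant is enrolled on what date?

28 October 2009

The exit interview is conducted: Mar 21, 2010.
The primary endpoint is assessed: Mar 21, 2010 − 32 days = Feb 17, 2010.
The first dose is administered: Feb 17, 2010 − 20 days = Jan 28, 2010.
Baseline assessment is done: Jan 28, 2010 − 6 days = Jan 22, 2010.
The participant is enrolled: Jan 22, 2010 − 86 days = Oct 28, 2009.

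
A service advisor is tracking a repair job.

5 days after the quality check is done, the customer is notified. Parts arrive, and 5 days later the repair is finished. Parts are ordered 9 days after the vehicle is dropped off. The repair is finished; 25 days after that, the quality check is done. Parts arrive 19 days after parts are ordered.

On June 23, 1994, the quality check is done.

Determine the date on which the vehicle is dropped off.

The quality check is done: Jun 23, 1994.
The repair is finished: Jun 23, 1994 − 25 days = May 29, 1994.
Parts arrive: May 29, 1994 − 5 days = May 24, 1994.
Parts are ordered: May 24, 1994 − 19 days = May 5, 1994.
The vehicle is dropped off: May 5, 1994 − 9 days = Apr 26, 1994.

April 26, 1994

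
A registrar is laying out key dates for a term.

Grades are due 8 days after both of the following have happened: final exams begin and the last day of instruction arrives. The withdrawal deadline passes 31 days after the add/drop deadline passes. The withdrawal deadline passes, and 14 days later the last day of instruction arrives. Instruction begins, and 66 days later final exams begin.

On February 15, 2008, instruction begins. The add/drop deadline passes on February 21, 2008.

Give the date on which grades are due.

April 29, 2008

Instruction begins: Feb 15, 2008.
Final exams begin: Feb 15, 2008 + 66 days = Apr 21, 2008.
The add/drop deadline passes: Feb 21, 2008.
The withdrawal deadline passes: Feb 21, 2008 + 31 days = Mar 23, 2008.
The last day of instruction arrives: Mar 23, 2008 + 14 days = Apr 6, 2008.
Both prerequisites met — final exams begin (Apr 21, 2008), the last day of instruction arrives (Apr 6, 2008); the later is Apr 21, 2008.
Grades are due: Apr 21, 2008 + 8 days = Apr 29, 2008.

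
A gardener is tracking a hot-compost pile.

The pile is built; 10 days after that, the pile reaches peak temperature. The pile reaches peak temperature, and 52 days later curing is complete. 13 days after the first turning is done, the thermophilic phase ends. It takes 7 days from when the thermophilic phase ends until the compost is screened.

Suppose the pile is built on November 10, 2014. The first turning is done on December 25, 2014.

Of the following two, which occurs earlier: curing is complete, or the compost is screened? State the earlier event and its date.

Curing is complete — January 11, 2015

The pile is built: Nov 10, 2014.
The pile reaches peak temperature: Nov 10, 2014 + 10 days = Nov 20, 2014.
Curing is complete: Nov 20, 2014 + 52 days = Jan 11, 2015.
The first turning is done: Dec 25, 2014.
The thermophilic phase ends: Dec 25, 2014 + 13 days = Jan 7, 2015.
The compost is screened: Jan 7, 2015 + 7 days = Jan 14, 2015.
Comparing: curing is complete on Jan 11, 2015 vs the compost is screened on Jan 14, 2015. Earlier: curing is complete.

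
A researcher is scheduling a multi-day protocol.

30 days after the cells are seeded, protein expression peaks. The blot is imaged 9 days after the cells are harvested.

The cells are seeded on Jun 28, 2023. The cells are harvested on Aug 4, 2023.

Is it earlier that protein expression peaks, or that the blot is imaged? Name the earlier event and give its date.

Protein expression peaks — Jul 28, 2023

The cells are seeded: Jun 28, 2023.
Protein expression peaks: Jun 28, 2023 + 30 days = Jul 28, 2023.
The cells are harvested: Aug 4, 2023.
The blot is imaged: Aug 4, 2023 + 9 days = Aug 13, 2023.
Comparing: protein expression peaks on Jul 28, 2023 vs the blot is imaged on Aug 13, 2023. Earlier: protein expression peaks.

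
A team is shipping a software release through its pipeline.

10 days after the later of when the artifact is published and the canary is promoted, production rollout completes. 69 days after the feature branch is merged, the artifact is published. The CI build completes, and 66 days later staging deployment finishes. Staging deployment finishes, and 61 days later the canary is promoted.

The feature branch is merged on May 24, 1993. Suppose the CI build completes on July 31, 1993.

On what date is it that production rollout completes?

The feature branch is merged: May 24, 1993.
The artifact is published: May 24, 1993 + 69 days = Aug 1, 1993.
The CI build completes: Jul 31, 1993.
Staging deployment finishes: Jul 31, 1993 + 66 days = Oct 5, 1993.
The canary is promoted: Oct 5, 1993 + 61 days = Dec 5, 1993.
Both prerequisites met — the artifact is published (Aug 1, 1993), the canary is promoted (Dec 5, 1993); the later is Dec 5, 1993.
Production rollout completes: Dec 5, 1993 + 10 days = Dec 15, 1993.

December 15, 1993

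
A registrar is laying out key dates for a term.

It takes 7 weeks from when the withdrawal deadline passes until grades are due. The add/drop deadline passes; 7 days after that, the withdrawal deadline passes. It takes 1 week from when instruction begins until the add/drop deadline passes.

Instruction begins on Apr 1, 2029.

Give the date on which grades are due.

Instruction begins: Apr 1, 2029.
The add/drop deadline passes: Apr 1, 2029 + 1 week = Apr 8, 2029.
The withdrawal deadline passes: Apr 8, 2029 + 7 days = Apr 15, 2029.
Grades are due: Apr 15, 2029 + 7 weeks = Jun 3, 2029.

Jun 3, 2029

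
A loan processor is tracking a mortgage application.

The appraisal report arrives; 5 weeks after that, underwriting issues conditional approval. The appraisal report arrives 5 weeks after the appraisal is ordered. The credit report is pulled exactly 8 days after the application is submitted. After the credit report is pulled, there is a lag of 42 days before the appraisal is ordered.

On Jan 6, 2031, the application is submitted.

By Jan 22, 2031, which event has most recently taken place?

The application is submitted: Jan 6, 2031.
The credit report is pulled: Jan 6, 2031 + 8 days = Jan 14, 2031.
The appraisal is ordered: Jan 14, 2031 + 42 days = Feb 25, 2031.
The appraisal report arrives: Feb 25, 2031 + 5 weeks = Apr 1, 2031.
Underwriting issues conditional approval: Apr 1, 2031 + 5 weeks = May 6, 2031.
Jan 22, 2031 falls between when the credit report is pulled (Jan 14, 2031) and when the appraisal is ordered (Feb 25, 2031).

The credit report is pulled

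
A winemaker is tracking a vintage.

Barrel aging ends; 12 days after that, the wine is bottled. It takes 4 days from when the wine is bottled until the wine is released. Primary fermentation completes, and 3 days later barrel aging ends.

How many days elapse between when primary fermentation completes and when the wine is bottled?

15 days

Causal path: primary fermentation completes → barrel aging ends → the wine is bottled.
Total delay along the path: 3 + 12 = 15 days.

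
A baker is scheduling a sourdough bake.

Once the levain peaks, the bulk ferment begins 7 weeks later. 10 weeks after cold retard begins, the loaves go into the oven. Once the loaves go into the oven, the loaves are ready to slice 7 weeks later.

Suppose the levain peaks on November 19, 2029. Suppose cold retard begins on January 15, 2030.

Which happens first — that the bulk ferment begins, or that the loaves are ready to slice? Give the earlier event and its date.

The levain peaks: Nov 19, 2029.
The bulk ferment begins: Nov 19, 2029 + 7 weeks = Jan 7, 2030.
Cold retard begins: Jan 15, 2030.
The loaves go into the oven: Jan 15, 2030 + 10 weeks = Mar 26, 2030.
The loaves are ready to slice: Mar 26, 2030 + 7 weeks = May 14, 2030.
Comparing: the bulk ferment begins on Jan 7, 2030 vs the loaves are ready to slice on May 14, 2030. Earlier: the bulk ferment begins.

The bulk ferment begins — January 7, 2030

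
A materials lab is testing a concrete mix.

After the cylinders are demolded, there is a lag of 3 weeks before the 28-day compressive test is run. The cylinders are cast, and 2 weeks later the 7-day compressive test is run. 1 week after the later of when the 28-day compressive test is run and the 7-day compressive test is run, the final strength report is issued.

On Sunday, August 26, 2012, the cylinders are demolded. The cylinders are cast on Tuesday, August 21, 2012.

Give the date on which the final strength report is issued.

Sunday, September 23, 2012

The cylinders are demolded: Aug 26, 2012.
The 28-day compressive test is run: Aug 26, 2012 + 3 weeks = Sep 16, 2012.
The cylinders are cast: Aug 21, 2012.
The 7-day compressive test is run: Aug 21, 2012 + 2 weeks = Sep 4, 2012.
Both prerequisites met — the 28-day compressive test is run (Sep 16, 2012), the 7-day compressive test is run (Sep 4, 2012); the later is Sep 16, 2012.
The final strength report is issued: Sep 16, 2012 + 1 week = Sep 23, 2012.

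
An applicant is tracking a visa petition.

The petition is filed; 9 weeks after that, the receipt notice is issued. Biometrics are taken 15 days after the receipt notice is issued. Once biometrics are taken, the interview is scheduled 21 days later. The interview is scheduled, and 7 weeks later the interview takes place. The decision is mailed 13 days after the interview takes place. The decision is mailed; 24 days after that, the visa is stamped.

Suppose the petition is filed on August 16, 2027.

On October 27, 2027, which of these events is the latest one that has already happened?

The petition is filed: Aug 16, 2027.
The receipt notice is issued: Aug 16, 2027 + 9 weeks = Oct 18, 2027.
Biometrics are taken: Oct 18, 2027 + 15 days = Nov 2, 2027.
The interview is scheduled: Nov 2, 2027 + 21 days = Nov 23, 2027.
The interview takes place: Nov 23, 2027 + 7 weeks = Jan 11, 2028.
The decision is mailed: Jan 11, 2028 + 13 days = Jan 24, 2028.
The visa is stamped: Jan 24, 2028 + 24 days = Feb 17, 2028.
Oct 27, 2027 falls between when the receipt notice is issued (Oct 18, 2027) and when biometrics are taken (Nov 2, 2027).

The receipt notice is issued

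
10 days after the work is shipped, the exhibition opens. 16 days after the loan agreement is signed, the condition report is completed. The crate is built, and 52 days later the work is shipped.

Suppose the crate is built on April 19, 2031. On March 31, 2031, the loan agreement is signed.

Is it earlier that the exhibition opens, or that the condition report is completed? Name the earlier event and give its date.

The condition report is completed — April 16, 2031

The crate is built: Apr 19, 2031.
The work is shipped: Apr 19, 2031 + 52 days = Jun 10, 2031.
The exhibition opens: Jun 10, 2031 + 10 days = Jun 20, 2031.
The loan agreement is signed: Mar 31, 2031.
The condition report is completed: Mar 31, 2031 + 16 days = Apr 16, 2031.
Comparing: the exhibition opens on Jun 20, 2031 vs the condition report is completed on Apr 16, 2031. Earlier: the condition report is completed.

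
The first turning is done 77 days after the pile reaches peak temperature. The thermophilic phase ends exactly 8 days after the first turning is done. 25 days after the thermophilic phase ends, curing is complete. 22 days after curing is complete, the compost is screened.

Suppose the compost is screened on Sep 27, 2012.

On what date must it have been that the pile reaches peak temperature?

The compost is screened: Sep 27, 2012.
Curing is complete: Sep 27, 2012 − 22 days = Sep 5, 2012.
The thermophilic phase ends: Sep 5, 2012 − 25 days = Aug 11, 2012.
The first turning is done: Aug 11, 2012 − 8 days = Aug 3, 2012.
The pile reaches peak temperature: Aug 3, 2012 − 77 days = May 18, 2012.

May 18, 2012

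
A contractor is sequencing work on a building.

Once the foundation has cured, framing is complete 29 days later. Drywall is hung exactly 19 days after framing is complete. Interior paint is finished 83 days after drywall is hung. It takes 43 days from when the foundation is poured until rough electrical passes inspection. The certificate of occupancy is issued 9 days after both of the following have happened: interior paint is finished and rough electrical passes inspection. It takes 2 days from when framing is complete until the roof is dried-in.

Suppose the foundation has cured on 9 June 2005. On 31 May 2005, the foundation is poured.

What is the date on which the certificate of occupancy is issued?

27 October 2005

The foundation has cured: Jun 9, 2005.
Framing is complete: Jun 9, 2005 + 29 days = Jul 8, 2005.
Drywall is hung: Jul 8, 2005 + 19 days = Jul 27, 2005.
Interior paint is finished: Jul 27, 2005 + 83 days = Oct 18, 2005.
The foundation is poured: May 31, 2005.
Rough electrical passes inspection: May 31, 2005 + 43 days = Jul 13, 2005.
Both prerequisites met — interior paint is finished (Oct 18, 2005), rough electrical passes inspection (Jul 13, 2005); the later is Oct 18, 2005.
The certificate of occupancy is issued: Oct 18, 2005 + 9 days = Oct 27, 2005.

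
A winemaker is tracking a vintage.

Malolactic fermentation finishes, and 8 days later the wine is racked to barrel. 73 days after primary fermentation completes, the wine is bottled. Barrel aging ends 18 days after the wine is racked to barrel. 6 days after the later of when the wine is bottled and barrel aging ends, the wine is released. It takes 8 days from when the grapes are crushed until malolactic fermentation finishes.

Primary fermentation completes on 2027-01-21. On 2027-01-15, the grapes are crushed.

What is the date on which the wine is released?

Primary fermentation completes: Jan 21, 2027.
The wine is bottled: Jan 21, 2027 + 73 days = Apr 4, 2027.
The grapes are crushed: Jan 15, 2027.
Malolactic fermentation finishes: Jan 15, 2027 + 8 days = Jan 23, 2027.
The wine is racked to barrel: Jan 23, 2027 + 8 days = Jan 31, 2027.
Barrel aging ends: Jan 31, 2027 + 18 days = Feb 18, 2027.
Both prerequisites met — the wine is bottled (Apr 4, 2027), barrel aging ends (Feb 18, 2027); the later is Apr 4, 2027.
The wine is released: Apr 4, 2027 + 6 days = Apr 10, 2027.

2027-04-10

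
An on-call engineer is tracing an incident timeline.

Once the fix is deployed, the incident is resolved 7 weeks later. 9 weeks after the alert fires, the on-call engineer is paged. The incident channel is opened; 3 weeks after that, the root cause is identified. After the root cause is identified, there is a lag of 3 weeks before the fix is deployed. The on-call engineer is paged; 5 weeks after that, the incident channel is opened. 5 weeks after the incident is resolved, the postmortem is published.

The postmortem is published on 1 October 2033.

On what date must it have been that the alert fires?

19 February 2033

The postmortem is published: Oct 1, 2033.
The incident is resolved: Oct 1, 2033 − 5 weeks = Aug 27, 2033.
The fix is deployed: Aug 27, 2033 − 7 weeks = Jul 9, 2033.
The root cause is identified: Jul 9, 2033 − 3 weeks = Jun 18, 2033.
The incident channel is opened: Jun 18, 2033 − 3 weeks = May 28, 2033.
The on-call engineer is paged: May 28, 2033 − 5 weeks = Apr 23, 2033.
The alert fires: Apr 23, 2033 − 9 weeks = Feb 19, 2033.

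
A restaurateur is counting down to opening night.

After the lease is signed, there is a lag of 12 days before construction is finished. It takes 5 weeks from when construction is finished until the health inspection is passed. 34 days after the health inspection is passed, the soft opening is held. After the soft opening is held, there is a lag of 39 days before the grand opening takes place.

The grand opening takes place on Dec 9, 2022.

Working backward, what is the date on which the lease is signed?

Aug 11, 2022

The grand opening takes place: Dec 9, 2022.
The soft opening is held: Dec 9, 2022 − 39 days = Oct 31, 2022.
The health inspection is passed: Oct 31, 2022 − 34 days = Sep 27, 2022.
Construction is finished: Sep 27, 2022 − 5 weeks = Aug 23, 2022.
The lease is signed: Aug 23, 2022 − 12 days = Aug 11, 2022.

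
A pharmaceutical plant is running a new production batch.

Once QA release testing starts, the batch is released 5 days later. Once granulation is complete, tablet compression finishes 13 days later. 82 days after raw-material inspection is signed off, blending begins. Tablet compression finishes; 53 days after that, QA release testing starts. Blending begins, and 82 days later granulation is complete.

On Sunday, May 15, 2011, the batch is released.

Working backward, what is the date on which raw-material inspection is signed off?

Wednesday, September 22, 2010

The batch is released: May 15, 2011.
QA release testing starts: May 15, 2011 − 5 days = May 10, 2011.
Tablet compression finishes: May 10, 2011 − 53 days = Mar 18, 2011.
Granulation is complete: Mar 18, 2011 − 13 days = Mar 5, 2011.
Blending begins: Mar 5, 2011 − 82 days = Dec 13, 2010.
Raw-material inspection is signed off: Dec 13, 2010 − 82 days = Sep 22, 2010.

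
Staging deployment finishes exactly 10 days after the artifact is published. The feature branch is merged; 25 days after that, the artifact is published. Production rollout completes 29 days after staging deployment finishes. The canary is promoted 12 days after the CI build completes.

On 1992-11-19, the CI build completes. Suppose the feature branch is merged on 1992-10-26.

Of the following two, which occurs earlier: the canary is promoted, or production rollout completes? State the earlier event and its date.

The canary is promoted — 1992-12-01

The CI build completes: Nov 19, 1992.
The canary is promoted: Nov 19, 1992 + 12 days = Dec 1, 1992.
The feature branch is merged: Oct 26, 1992.
The artifact is published: Oct 26, 1992 + 25 days = Nov 20, 1992.
Staging deployment finishes: Nov 20, 1992 + 10 days = Nov 30, 1992.
Production rollout completes: Nov 30, 1992 + 29 days = Dec 29, 1992.
Comparing: the canary is promoted on Dec 1, 1992 vs production rollout completes on Dec 29, 1992. Earlier: the canary is promoted.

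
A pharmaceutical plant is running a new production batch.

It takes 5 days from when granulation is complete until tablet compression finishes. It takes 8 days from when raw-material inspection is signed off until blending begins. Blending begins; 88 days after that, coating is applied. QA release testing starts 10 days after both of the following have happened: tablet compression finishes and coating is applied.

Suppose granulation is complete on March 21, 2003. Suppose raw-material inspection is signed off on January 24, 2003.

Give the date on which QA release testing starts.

May 10, 2003

Granulation is complete: Mar 21, 2003.
Tablet compression finishes: Mar 21, 2003 + 5 days = Mar 26, 2003.
Raw-material inspection is signed off: Jan 24, 2003.
Blending begins: Jan 24, 2003 + 8 days = Feb 1, 2003.
Coating is applied: Feb 1, 2003 + 88 days = Apr 30, 2003.
Both prerequisites met — tablet compression finishes (Mar 26, 2003), coating is applied (Apr 30, 2003); the later is Apr 30, 2003.
QA release testing starts: Apr 30, 2003 + 10 days = May 10, 2003.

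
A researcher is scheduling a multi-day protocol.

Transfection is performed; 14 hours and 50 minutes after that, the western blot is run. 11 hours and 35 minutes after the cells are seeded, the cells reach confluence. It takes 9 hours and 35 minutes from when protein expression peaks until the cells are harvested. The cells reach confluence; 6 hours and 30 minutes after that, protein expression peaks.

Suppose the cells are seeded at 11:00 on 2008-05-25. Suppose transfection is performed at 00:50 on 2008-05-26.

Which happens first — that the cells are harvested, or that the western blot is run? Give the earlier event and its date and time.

The cells are harvested — 14:40 on 2008-05-26

The cells are seeded: 11:00 May 25, 2008.
The cells reach confluence: 11:00 May 25, 2008 + 11h35m = 22:35 May 25, 2008.
Protein expression peaks: 22:35 May 25, 2008 + 6h30m = 05:05 May 26, 2008.
The cells are harvested: 05:05 May 26, 2008 + 9h35m = 14:40 May 26, 2008.
Transfection is performed: 00:50 May 26, 2008.
The western blot is run: 00:50 May 26, 2008 + 14h50m = 15:40 May 26, 2008.
Comparing: the cells are harvested at 14:40 May 26, 2008 vs the western blot is run at 15:40 May 26, 2008. Earlier: the cells are harvested.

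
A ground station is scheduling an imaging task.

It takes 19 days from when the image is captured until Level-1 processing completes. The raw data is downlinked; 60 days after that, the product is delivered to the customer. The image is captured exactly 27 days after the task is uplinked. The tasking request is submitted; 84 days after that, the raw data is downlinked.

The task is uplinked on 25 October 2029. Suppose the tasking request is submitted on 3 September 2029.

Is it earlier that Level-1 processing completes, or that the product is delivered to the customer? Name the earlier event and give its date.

Level-1 processing completes — 10 December 2029

The task is uplinked: Oct 25, 2029.
The image is captured: Oct 25, 2029 + 27 days = Nov 21, 2029.
Level-1 processing completes: Nov 21, 2029 + 19 days = Dec 10, 2029.
The tasking request is submitted: Sep 3, 2029.
The raw data is downlinked: Sep 3, 2029 + 84 days = Nov 26, 2029.
The product is delivered to the customer: Nov 26, 2029 + 60 days = Jan 25, 2030.
Comparing: Level-1 processing completes on Dec 10, 2029 vs the product is delivered to the customer on Jan 25, 2030. Earlier: Level-1 processing completes.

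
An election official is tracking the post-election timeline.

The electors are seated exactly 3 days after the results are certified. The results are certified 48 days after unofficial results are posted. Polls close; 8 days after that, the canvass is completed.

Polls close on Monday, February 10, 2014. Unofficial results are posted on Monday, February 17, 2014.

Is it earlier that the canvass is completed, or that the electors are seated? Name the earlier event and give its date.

Polls close: Feb 10, 2014.
The canvass is completed: Feb 10, 2014 + 8 days = Feb 18, 2014.
Unofficial results are posted: Feb 17, 2014.
The results are certified: Feb 17, 2014 + 48 days = Apr 6, 2014.
The electors are seated: Apr 6, 2014 + 3 days = Apr 9, 2014.
Comparing: the canvass is completed on Feb 18, 2014 vs the electors are seated on Apr 9, 2014. Earlier: the canvass is completed.

The canvass is completed — Tuesday, February 18, 2014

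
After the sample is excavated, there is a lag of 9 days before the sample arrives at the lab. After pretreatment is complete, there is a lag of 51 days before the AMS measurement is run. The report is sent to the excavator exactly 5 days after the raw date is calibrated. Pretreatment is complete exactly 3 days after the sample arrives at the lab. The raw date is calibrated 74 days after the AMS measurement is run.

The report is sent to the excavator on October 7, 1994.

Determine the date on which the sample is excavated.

The report is sent to the excavator: Oct 7, 1994.
The raw date is calibrated: Oct 7, 1994 − 5 days = Oct 2, 1994.
The AMS measurement is run: Oct 2, 1994 − 74 days = Jul 20, 1994.
Pretreatment is complete: Jul 20, 1994 − 51 days = May 30, 1994.
The sample arrives at the lab: May 30, 1994 − 3 days = May 27, 1994.
The sample is excavated: May 27, 1994 − 9 days = May 18, 1994.

May 18, 1994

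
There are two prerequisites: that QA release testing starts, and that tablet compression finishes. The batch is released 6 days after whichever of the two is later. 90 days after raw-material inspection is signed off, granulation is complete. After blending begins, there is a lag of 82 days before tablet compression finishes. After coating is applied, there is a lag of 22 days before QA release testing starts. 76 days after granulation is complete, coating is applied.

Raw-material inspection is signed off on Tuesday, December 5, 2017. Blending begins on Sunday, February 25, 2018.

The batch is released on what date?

Sunday, June 17, 2018

Raw-material inspection is signed off: Dec 5, 2017.
Granulation is complete: Dec 5, 2017 + 90 days = Mar 5, 2018.
Coating is applied: Mar 5, 2018 + 76 days = May 20, 2018.
QA release testing starts: May 20, 2018 + 22 days = Jun 11, 2018.
Blending begins: Feb 25, 2018.
Tablet compression finishes: Feb 25, 2018 + 82 days = May 18, 2018.
Both prerequisites met — QA release testing starts (Jun 11, 2018), tablet compression finishes (May 18, 2018); the later is Jun 11, 2018.
The batch is released: Jun 11, 2018 + 6 days = Jun 17, 2018.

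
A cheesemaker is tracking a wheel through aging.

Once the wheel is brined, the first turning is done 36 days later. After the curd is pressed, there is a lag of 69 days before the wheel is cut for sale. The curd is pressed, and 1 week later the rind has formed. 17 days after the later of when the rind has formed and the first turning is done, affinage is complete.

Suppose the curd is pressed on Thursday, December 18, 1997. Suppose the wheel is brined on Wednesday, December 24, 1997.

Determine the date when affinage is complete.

Sunday, February 15, 1998

The curd is pressed: Dec 18, 1997.
The rind has formed: Dec 18, 1997 + 1 week = Dec 25, 1997.
The wheel is brined: Dec 24, 1997.
The first turning is done: Dec 24, 1997 + 36 days = Jan 29, 1998.
Both prerequisites met — the rind has formed (Dec 25, 1997), the first turning is done (Jan 29, 1998); the later is Jan 29, 1998.
Affinage is complete: Jan 29, 1998 + 17 days = Feb 15, 1998.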